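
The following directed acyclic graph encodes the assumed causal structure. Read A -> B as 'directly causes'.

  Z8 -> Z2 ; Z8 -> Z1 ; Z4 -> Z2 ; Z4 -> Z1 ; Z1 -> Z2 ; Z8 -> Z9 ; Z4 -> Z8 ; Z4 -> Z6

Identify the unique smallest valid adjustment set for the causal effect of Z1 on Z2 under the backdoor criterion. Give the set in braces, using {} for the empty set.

Variables eligible for adjustment (non-descendants of Z1, excluding Z1 and Z2): {Z4, Z6, Z8, Z9}.
Backdoor paths from Z1 to Z2:
  P1: Z1 <- Z4 -> Z8 -> Z2
  P2: Z1 <- Z4 -> Z2
  P3: Z1 <- Z8 <- Z4 -> Z2
  P4: Z1 <- Z8 -> Z2
The empty set is not sufficient: P1 (Z1 <- Z4 -> Z8 -> Z2) has no collider blocking it and no conditioned non-collider, so it is open.
Try {Z4, Z8}:
  P1: blocked at fork node Z4 ∈ conditioning set.
  P2: blocked at fork node Z4 ∈ conditioning set.
  P3: blocked at chain node Z8 ∈ conditioning set.
  P4: blocked at fork node Z8 ∈ conditioning set.
{Z4, Z8} contains no descendant of Z1 and blocks every backdoor path.
Every element of {Z4, Z8} is needed (dropping Z4 leaves P2 open; dropping Z8 leaves P4 open), so no proper subset is valid.
Among all size-2 subsets of the eligible variables, only {Z4, Z8} blocks every backdoor path, so it is the unique smallest valid adjustment set.

{Z4, Z8}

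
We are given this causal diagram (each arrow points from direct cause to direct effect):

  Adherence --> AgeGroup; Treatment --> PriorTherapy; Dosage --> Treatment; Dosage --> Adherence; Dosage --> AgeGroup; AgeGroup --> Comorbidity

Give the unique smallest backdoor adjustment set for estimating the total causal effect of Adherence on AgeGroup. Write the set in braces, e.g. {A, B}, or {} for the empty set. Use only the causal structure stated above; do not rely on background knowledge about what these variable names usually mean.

{Dosage}

Variables eligible for adjustment (non-descendants of Adherence, excluding Adherence and AgeGroup): {Dosage, PriorTherapy, Treatment}.
Backdoor paths from Adherence to AgeGroup:
  P1: Adherence <- Dosage -> AgeGroup
The empty set is not sufficient: P1 (Adherence <- Dosage -> AgeGroup) has no collider blocking it and no conditioned non-collider, so it is open.
Try {Dosage}:
  P1: blocked at fork node Dosage ∈ conditioning set.
{Dosage} contains no descendant of Adherence and blocks every backdoor path.
No other singleton works — e.g. {Treatment} leaves P1 open — so {Dosage} is the unique smallest valid adjustment set.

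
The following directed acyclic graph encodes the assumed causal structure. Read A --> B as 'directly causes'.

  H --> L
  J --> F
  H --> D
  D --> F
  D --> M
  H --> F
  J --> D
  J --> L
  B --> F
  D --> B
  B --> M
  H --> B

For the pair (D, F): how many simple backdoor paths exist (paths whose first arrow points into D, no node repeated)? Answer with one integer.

A backdoor path from D to F is any simple undirected path whose first edge points into D (i.e. leaves D via a parent).
Parents of D: {H, J}.
Enumerating:
  P1: D <- J -> L <- H -> B -> F
  P2: D <- J -> L <- H -> F
  P3: D <- J -> F
  P4: D <- H -> L <- J -> F
  P5: D <- H -> B -> F
  P6: D <- H -> F
That exhausts the simple backdoor paths. Count: 6.

6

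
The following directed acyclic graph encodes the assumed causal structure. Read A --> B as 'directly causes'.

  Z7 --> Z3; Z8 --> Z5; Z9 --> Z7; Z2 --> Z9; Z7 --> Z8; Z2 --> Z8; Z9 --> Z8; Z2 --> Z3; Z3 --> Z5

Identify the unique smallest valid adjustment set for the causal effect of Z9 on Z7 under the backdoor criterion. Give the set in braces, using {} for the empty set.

{}

Variables eligible for adjustment (non-descendants of Z9, excluding Z9 and Z7): {Z2}.
Backdoor paths from Z9 to Z7:
  P1: Z9 <- Z2 -> Z8 <- Z7
  P2: Z9 <- Z2 -> Z8 -> Z5 <- Z3 <- Z7
  P3: Z9 <- Z2 -> Z3 <- Z7
  P4: Z9 <- Z2 -> Z3 -> Z5 <- Z8 <- Z7
Each backdoor path contains an unconditioned collider, so every path is already blocked with the empty conditioning set:
  P1: blocked at collider Z8 (neither it nor any descendant is in the conditioning set).
  P2: blocked at collider Z5 (neither it nor any descendant is in the conditioning set).
  P3: blocked at collider Z3 (neither it nor any descendant is in the conditioning set).
  P4: blocked at collider Z5 (neither it nor any descendant is in the conditioning set).
The empty set is therefore the unique smallest valid set.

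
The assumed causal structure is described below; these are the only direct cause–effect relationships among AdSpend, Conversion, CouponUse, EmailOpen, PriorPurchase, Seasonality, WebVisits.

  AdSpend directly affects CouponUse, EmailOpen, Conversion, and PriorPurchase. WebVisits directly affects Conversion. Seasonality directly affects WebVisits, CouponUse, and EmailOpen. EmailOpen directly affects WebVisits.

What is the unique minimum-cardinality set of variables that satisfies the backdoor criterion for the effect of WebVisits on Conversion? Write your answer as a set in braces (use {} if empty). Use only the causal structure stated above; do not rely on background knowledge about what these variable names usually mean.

{AdSpend}

Variables eligible for adjustment (non-descendants of WebVisits, excluding WebVisits and Conversion): {AdSpend, CouponUse, EmailOpen, PriorPurchase, Seasonality}.
Backdoor paths from WebVisits to Conversion:
  P1: WebVisits <- Seasonality -> EmailOpen <- AdSpend -> Conversion
  P2: WebVisits <- Seasonality -> CouponUse <- AdSpend -> Conversion
  P3: WebVisits <- EmailOpen <- Seasonality -> CouponUse <- AdSpend -> Conversion
  P4: WebVisits <- EmailOpen <- AdSpend -> Conversion
The empty set is not sufficient: P4 (WebVisits <- EmailOpen <- AdSpend -> Conversion) has no collider blocking it and no conditioned non-collider, so it is open.
Try {AdSpend}:
  P1: blocked at collider EmailOpen (neither it nor any descendant is in the conditioning set).
  P2: blocked at collider CouponUse (neither it nor any descendant is in the conditioning set).
  P3: blocked at collider CouponUse (neither it nor any descendant is in the conditioning set).
  P4: blocked at fork node AdSpend ∈ conditioning set.
{AdSpend} contains no descendant of WebVisits and blocks every backdoor path.
No other singleton works — e.g. {Seasonality} leaves P4 open — so {AdSpend} is the unique smallest valid adjustment set.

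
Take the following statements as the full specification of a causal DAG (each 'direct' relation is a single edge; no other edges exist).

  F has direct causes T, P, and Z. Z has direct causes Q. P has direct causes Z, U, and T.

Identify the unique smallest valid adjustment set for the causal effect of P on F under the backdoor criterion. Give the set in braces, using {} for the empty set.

{T, Z}

Variables eligible for adjustment (non-descendants of P, excluding P and F): {Q, T, U, Z}.
Backdoor paths from P to F:
  P1: P <- Z -> F
  P2: P <- T -> F
The empty set is not sufficient: P1 (P <- Z -> F) has no collider blocking it and no conditioned non-collider, so it is open.
Try {T, Z}:
  P1: blocked at fork node Z ∈ conditioning set.
  P2: blocked at fork node T ∈ conditioning set.
{T, Z} contains no descendant of P and blocks every backdoor path.
Every element of {T, Z} is needed (dropping T leaves P2 open; dropping Z leaves P1 open), so no proper subset is valid.
Among all size-2 subsets of the eligible variables, only {T, Z} blocks every backdoor path, so it is the unique smallest valid adjustment set.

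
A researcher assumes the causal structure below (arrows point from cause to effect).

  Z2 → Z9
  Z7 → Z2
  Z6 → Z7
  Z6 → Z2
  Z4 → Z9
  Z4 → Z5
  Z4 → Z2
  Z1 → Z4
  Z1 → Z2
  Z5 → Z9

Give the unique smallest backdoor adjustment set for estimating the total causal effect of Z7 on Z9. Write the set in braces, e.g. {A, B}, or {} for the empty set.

{Z6}

Variables eligible for adjustment (non-descendants of Z7, excluding Z7 and Z9): {Z1, Z4, Z5, Z6}.
Backdoor paths from Z7 to Z9:
  P1: Z7 <- Z6 -> Z2 <- Z1 -> Z4 -> Z5 -> Z9
  P2: Z7 <- Z6 -> Z2 <- Z1 -> Z4 -> Z9
  P3: Z7 <- Z6 -> Z2 <- Z4 -> Z5 -> Z9
  P4: Z7 <- Z6 -> Z2 <- Z4 -> Z9
  P5: Z7 <- Z6 -> Z2 -> Z9
The empty set is not sufficient: P5 (Z7 <- Z6 -> Z2 -> Z9) has no collider blocking it and no conditioned non-collider, so it is open.
Try {Z6}:
  P1: blocked at fork node Z6 ∈ conditioning set.
  P2: blocked at fork node Z6 ∈ conditioning set.
  P3: blocked at fork node Z6 ∈ conditioning set.
  P4: blocked at fork node Z6 ∈ conditioning set.
  P5: blocked at fork node Z6 ∈ conditioning set.
{Z6} contains no descendant of Z7 and blocks every backdoor path.
No other singleton works — e.g. {Z1} leaves P5 open — so {Z6} is the unique smallest valid adjustment set.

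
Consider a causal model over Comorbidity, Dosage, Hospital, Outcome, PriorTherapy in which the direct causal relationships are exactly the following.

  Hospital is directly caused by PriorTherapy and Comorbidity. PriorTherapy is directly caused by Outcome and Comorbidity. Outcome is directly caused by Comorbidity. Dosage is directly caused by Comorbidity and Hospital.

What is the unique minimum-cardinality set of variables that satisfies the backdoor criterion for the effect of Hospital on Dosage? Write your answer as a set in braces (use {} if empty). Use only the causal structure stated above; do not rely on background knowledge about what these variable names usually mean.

Variables eligible for adjustment (non-descendants of Hospital, excluding Hospital and Dosage): {Comorbidity, Outcome, PriorTherapy}.
Backdoor paths from Hospital to Dosage:
  P1: Hospital <- Comorbidity -> Dosage
  P2: Hospital <- PriorTherapy <- Comorbidity -> Dosage
  P3: Hospital <- PriorTherapy <- Outcome <- Comorbidity -> Dosage
The empty set is not sufficient: P1 (Hospital <- Comorbidity -> Dosage) has no collider blocking it and no conditioned non-collider, so it is open.
Try {Comorbidity}:
  P1: blocked at fork node Comorbidity ∈ conditioning set.
  P2: blocked at fork node Comorbidity ∈ conditioning set.
  P3: blocked at fork node Comorbidity ∈ conditioning set.
{Comorbidity} contains no descendant of Hospital and blocks every backdoor path.
No other singleton works — e.g. {Outcome} leaves P1 open — so {Comorbidity} is the unique smallest valid adjustment set.

{Comorbidity}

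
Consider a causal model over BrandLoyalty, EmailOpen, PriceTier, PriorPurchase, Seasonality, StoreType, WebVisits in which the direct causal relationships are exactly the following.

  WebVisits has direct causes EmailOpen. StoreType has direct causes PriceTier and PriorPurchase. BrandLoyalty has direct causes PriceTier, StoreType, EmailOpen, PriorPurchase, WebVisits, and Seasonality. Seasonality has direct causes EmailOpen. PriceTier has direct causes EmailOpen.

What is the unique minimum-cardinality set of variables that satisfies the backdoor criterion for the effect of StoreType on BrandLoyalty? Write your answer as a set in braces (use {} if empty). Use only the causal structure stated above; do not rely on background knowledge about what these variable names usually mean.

{PriceTier, PriorPurchase}

Variables eligible for adjustment (non-descendants of StoreType, excluding StoreType and BrandLoyalty): {EmailOpen, PriceTier, PriorPurchase, Seasonality, WebVisits}.
Backdoor paths from StoreType to BrandLoyalty:
  P1: StoreType <- PriorPurchase -> BrandLoyalty
  P2: StoreType <- PriceTier <- EmailOpen -> WebVisits -> BrandLoyalty
  P3: StoreType <- PriceTier <- EmailOpen -> Seasonality -> BrandLoyalty
  P4: StoreType <- PriceTier <- EmailOpen -> BrandLoyalty
  P5: StoreType <- PriceTier -> BrandLoyalty
The empty set is not sufficient: P1 (StoreType <- PriorPurchase -> BrandLoyalty) has no collider blocking it and no conditioned non-collider, so it is open.
Try {PriceTier, PriorPurchase}:
  P1: blocked at fork node PriorPurchase ∈ conditioning set.
  P2: blocked at chain node PriceTier ∈ conditioning set.
  P3: blocked at chain node PriceTier ∈ conditioning set.
  P4: blocked at chain node PriceTier ∈ conditioning set.
  P5: blocked at fork node PriceTier ∈ conditioning set.
{PriceTier, PriorPurchase} contains no descendant of StoreType and blocks every backdoor path.
Every element of {PriceTier, PriorPurchase} is needed (dropping PriceTier leaves P2 open; dropping PriorPurchase leaves P1 open), so no proper subset is valid.
Among all size-2 subsets of the eligible variables, only {PriceTier, PriorPurchase} blocks every backdoor path, so it is the unique smallest valid adjustment set.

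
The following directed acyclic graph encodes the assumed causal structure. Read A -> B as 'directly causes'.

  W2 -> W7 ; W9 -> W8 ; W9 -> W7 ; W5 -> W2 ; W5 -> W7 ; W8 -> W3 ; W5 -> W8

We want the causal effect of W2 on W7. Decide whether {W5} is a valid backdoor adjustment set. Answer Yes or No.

Backdoor paths from W2 to W7 (paths whose first edge points into W2):
  P1: W2 <- W5 -> W8 <- W9 -> W7
  P2: W2 <- W5 -> W7
Condition 1 (no descendant of W2 in the set): holds — descendants of W2 are {W7}; none are in {W5}.
Condition 2 (every backdoor path blocked by {W5}):
  P1: blocked at fork node W5 ∈ conditioning set.
  P2: blocked at fork node W5 ∈ conditioning set.
{W5} satisfies the backdoor criterion.

Yes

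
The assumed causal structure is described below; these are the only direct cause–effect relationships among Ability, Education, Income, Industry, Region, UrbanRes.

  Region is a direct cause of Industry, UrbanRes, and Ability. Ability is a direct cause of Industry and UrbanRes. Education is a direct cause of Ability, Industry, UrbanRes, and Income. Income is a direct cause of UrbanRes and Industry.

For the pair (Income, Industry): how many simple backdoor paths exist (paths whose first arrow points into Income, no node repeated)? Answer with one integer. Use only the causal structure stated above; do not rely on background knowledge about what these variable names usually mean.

8

A backdoor path from Income to Industry is any simple undirected path whose first edge points into Income (i.e. leaves Income via a parent).
Parents of Income: {Education}.
Enumerating:
  P1: Income <- Education -> Ability <- Region -> Industry
  P2: Income <- Education -> Ability -> Industry
  P3: Income <- Education -> Ability -> UrbanRes <- Region -> Industry
  P4: Income <- Education -> Industry
  P5: Income <- Education -> UrbanRes <- Region -> Ability -> Industry
  P6: Income <- Education -> UrbanRes <- Region -> Industry
  P7: Income <- Education -> UrbanRes <- Ability <- Region -> Industry
  P8: Income <- Education -> UrbanRes <- Ability -> Industry
That exhausts the simple backdoor paths. Count: 8.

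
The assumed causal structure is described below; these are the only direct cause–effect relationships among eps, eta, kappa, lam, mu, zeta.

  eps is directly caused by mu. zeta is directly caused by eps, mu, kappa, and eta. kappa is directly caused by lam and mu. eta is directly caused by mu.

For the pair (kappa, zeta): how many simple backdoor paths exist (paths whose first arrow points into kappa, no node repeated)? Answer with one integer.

3

A backdoor path from kappa to zeta is any simple undirected path whose first edge points into kappa (i.e. leaves kappa via a parent).
Parents of kappa: {lam, mu}.
Enumerating:
  P1: kappa <- mu -> eta -> zeta
  P2: kappa <- mu -> eps -> zeta
  P3: kappa <- mu -> zeta
That exhausts the simple backdoor paths. Count: 3.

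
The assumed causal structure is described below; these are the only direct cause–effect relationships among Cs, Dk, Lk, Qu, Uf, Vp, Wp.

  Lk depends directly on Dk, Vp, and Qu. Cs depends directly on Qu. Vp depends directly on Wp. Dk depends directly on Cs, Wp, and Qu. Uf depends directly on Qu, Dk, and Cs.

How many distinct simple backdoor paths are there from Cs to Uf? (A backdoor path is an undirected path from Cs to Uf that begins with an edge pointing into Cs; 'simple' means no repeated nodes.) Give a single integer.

A backdoor path from Cs to Uf is any simple undirected path whose first edge points into Cs (i.e. leaves Cs via a parent).
Parents of Cs: {Qu}.
Enumerating:
  P1: Cs <- Qu -> Dk -> Uf
  P2: Cs <- Qu -> Uf
  P3: Cs <- Qu -> Lk <- Dk -> Uf
  P4: Cs <- Qu -> Lk <- Vp <- Wp -> Dk -> Uf
That exhausts the simple backdoor paths. Count: 4.

4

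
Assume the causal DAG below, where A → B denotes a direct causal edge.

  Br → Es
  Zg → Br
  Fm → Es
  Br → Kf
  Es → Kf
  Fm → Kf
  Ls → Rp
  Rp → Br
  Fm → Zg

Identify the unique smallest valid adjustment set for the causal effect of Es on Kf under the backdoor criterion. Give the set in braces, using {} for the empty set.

Variables eligible for adjustment (non-descendants of Es, excluding Es and Kf): {Br, Fm, Ls, Rp, Zg}.
Backdoor paths from Es to Kf:
  P1: Es <- Fm -> Zg -> Br -> Kf
  P2: Es <- Fm -> Kf
  P3: Es <- Br <- Zg <- Fm -> Kf
  P4: Es <- Br -> Kf
The empty set is not sufficient: P1 (Es <- Fm -> Zg -> Br -> Kf) has no collider blocking it and no conditioned non-collider, so it is open.
Try {Br, Fm}:
  P1: blocked at fork node Fm ∈ conditioning set.
  P2: blocked at fork node Fm ∈ conditioning set.
  P3: blocked at chain node Br ∈ conditioning set.
  P4: blocked at fork node Br ∈ conditioning set.
{Br, Fm} contains no descendant of Es and blocks every backdoor path.
Every element of {Br, Fm} is needed (dropping Br leaves P4 open; dropping Fm leaves P2 open), so no proper subset is valid.
Among all size-2 subsets of the eligible variables, only {Br, Fm} blocks every backdoor path, so it is the unique smallest valid adjustment set.

{Br, Fm}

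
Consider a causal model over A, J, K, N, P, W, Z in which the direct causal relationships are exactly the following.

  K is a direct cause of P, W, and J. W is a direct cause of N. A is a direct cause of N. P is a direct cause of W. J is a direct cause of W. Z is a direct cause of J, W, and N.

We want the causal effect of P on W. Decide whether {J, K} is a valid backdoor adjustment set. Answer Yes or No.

Yes

Backdoor paths from P to W (paths whose first edge points into P):
  P1: P <- K -> J <- Z -> W
  P2: P <- K -> J <- Z -> N <- W
  P3: P <- K -> J -> W
  P4: P <- K -> W
Condition 1 (no descendant of P in the set): holds — descendants of P are {N, W}; none are in {J, K}.
Condition 2 (every backdoor path blocked by {J, K}):
  P1: blocked at fork node K ∈ conditioning set.
  P2: blocked at fork node K ∈ conditioning set.
  P3: blocked at fork node K ∈ conditioning set.
  P4: blocked at fork node K ∈ conditioning set.
{J, K} satisfies the backdoor criterion.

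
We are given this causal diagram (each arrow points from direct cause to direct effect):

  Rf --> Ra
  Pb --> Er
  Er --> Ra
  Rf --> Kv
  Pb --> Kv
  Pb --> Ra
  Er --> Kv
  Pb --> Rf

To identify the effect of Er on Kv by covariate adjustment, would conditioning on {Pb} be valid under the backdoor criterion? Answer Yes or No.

Backdoor paths from Er to Kv (paths whose first edge points into Er):
  P1: Er <- Pb -> Rf -> Kv
  P2: Er <- Pb -> Kv
  P3: Er <- Pb -> Ra <- Rf -> Kv
Condition 1 (no descendant of Er in the set): holds — descendants of Er are {Kv, Ra}; none are in {Pb}.
Condition 2 (every backdoor path blocked by {Pb}):
  P1: blocked at fork node Pb ∈ conditioning set.
  P2: blocked at fork node Pb ∈ conditioning set.
  P3: blocked at fork node Pb ∈ conditioning set.
{Pb} satisfies the backdoor criterion.

Yes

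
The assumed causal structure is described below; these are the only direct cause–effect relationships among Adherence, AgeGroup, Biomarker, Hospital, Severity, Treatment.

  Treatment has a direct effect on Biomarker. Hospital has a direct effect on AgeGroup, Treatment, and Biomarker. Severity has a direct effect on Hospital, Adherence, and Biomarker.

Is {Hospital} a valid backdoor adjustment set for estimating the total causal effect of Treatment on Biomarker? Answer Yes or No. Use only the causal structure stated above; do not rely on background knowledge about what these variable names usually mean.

Yes

Backdoor paths from Treatment to Biomarker (paths whose first edge points into Treatment):
  P1: Treatment <- Hospital <- Severity -> Biomarker
  P2: Treatment <- Hospital -> Biomarker
Condition 1 (no descendant of Treatment in the set): holds — descendants of Treatment are {Biomarker}; none are in {Hospital}.
Condition 2 (every backdoor path blocked by {Hospital}):
  P1: blocked at chain node Hospital ∈ conditioning set.
  P2: blocked at fork node Hospital ∈ conditioning set.
{Hospital} satisfies the backdoor criterion.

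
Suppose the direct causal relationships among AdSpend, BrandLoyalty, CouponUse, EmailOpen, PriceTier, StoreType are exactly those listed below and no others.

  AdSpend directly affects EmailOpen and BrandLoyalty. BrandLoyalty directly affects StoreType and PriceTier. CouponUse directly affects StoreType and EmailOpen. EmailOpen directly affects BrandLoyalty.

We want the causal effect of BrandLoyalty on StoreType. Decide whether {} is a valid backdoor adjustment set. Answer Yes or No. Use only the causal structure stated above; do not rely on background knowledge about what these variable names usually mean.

No

Backdoor paths from BrandLoyalty to StoreType (paths whose first edge points into BrandLoyalty):
  P1: BrandLoyalty <- AdSpend -> EmailOpen <- CouponUse -> StoreType
  P2: BrandLoyalty <- EmailOpen <- CouponUse -> StoreType
Condition 1 (no descendant of BrandLoyalty in the set): holds — descendants of BrandLoyalty are {PriceTier, StoreType}; none are in {}.
Condition 2 (every backdoor path blocked by {}):
  P1: blocked at collider EmailOpen (neither it nor any descendant is in the conditioning set).
  P2: open — no interior node is in the conditioning set.
{} does not satisfy the backdoor criterion.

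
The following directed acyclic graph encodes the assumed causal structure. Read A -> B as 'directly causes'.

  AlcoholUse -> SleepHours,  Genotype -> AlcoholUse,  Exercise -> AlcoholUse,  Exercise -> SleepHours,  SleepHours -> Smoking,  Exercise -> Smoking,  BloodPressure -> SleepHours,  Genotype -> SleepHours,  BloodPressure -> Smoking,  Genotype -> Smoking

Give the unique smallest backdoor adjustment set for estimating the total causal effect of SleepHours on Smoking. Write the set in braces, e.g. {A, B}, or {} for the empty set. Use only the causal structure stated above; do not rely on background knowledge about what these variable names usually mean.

{BloodPressure, Exercise, Genotype}

Variables eligible for adjustment (non-descendants of SleepHours, excluding SleepHours and Smoking): {AlcoholUse, BloodPressure, Exercise, Genotype}.
Backdoor paths from SleepHours to Smoking:
  P1: SleepHours <- Exercise -> AlcoholUse <- Genotype -> Smoking
  P2: SleepHours <- Exercise -> Smoking
  P3: SleepHours <- BloodPressure -> Smoking
  P4: SleepHours <- Genotype -> AlcoholUse <- Exercise -> Smoking
  P5: SleepHours <- Genotype -> Smoking
  P6: SleepHours <- AlcoholUse <- Exercise -> Smoking
  P7: SleepHours <- AlcoholUse <- Genotype -> Smoking
The empty set is not sufficient: P2 (SleepHours <- Exercise -> Smoking) has no collider blocking it and no conditioned non-collider, so it is open.
Try {BloodPressure, Exercise, Genotype}:
  P1: blocked at fork node Exercise ∈ conditioning set.
  P2: blocked at fork node Exercise ∈ conditioning set.
  P3: blocked at fork node BloodPressure ∈ conditioning set.
  P4: blocked at fork node Genotype ∈ conditioning set.
  P5: blocked at fork node Genotype ∈ conditioning set.
  P6: blocked at fork node Exercise ∈ conditioning set.
  P7: blocked at fork node Genotype ∈ conditioning set.
{BloodPressure, Exercise, Genotype} contains no descendant of SleepHours and blocks every backdoor path.
Every element of {BloodPressure, Exercise, Genotype} is needed (dropping BloodPressure leaves P3 open; dropping Exercise leaves P2 open; dropping Genotype leaves P5 open), so no proper subset is valid.
Among all size-3 subsets of the eligible variables, only {BloodPressure, Exercise, Genotype} blocks every backdoor path, so it is the unique smallest valid adjustment set.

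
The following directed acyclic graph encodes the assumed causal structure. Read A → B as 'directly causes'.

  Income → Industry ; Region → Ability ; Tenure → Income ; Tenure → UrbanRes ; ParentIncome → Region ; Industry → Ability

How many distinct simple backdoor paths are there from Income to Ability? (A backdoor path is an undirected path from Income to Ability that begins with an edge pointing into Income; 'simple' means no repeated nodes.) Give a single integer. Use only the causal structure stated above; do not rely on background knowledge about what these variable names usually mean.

A backdoor path from Income to Ability is any simple undirected path whose first edge points into Income (i.e. leaves Income via a parent).
Parents of Income: {Tenure}.
No simple path from any parent of Income reaches Ability without revisiting Income, so there are no backdoor paths.

0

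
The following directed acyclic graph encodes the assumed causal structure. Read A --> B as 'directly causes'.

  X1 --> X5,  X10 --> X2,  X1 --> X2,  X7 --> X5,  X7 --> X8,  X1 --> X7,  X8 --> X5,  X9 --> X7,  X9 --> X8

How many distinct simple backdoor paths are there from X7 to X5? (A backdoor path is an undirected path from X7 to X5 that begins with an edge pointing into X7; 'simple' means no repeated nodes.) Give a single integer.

A backdoor path from X7 to X5 is any simple undirected path whose first edge points into X7 (i.e. leaves X7 via a parent).
Parents of X7: {X1, X9}.
Enumerating:
  P1: X7 <- X1 -> X5
  P2: X7 <- X9 -> X8 -> X5
That exhausts the simple backdoor paths. Count: 2.

2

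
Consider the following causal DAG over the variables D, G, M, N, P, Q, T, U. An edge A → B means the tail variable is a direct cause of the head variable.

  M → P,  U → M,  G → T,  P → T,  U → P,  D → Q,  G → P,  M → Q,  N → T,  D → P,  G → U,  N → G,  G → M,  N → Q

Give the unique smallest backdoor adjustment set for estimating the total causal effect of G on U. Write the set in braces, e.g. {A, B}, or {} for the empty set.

{}

Variables eligible for adjustment (non-descendants of G, excluding G and U): {D, N}.
Backdoor paths from G to U:
  P1: G <- N -> Q <- D -> P <- U
  P2: G <- N -> Q <- D -> P <- M <- U
  P3: G <- N -> Q <- M <- U
  P4: G <- N -> Q <- M -> P <- U
  P5: G <- N -> T <- P <- D -> Q <- M <- U
  P6: G <- N -> T <- P <- U
  P7: G <- N -> T <- P <- M <- U
Each backdoor path contains an unconditioned collider, so every path is already blocked with the empty conditioning set:
  P1: blocked at collider Q (neither it nor any descendant is in the conditioning set).
  P2: blocked at collider Q (neither it nor any descendant is in the conditioning set).
  P3: blocked at collider Q (neither it nor any descendant is in the conditioning set).
  P4: blocked at collider Q (neither it nor any descendant is in the conditioning set).
  P5: blocked at collider T (neither it nor any descendant is in the conditioning set).
  P6: blocked at collider T (neither it nor any descendant is in the conditioning set).
  P7: blocked at collider T (neither it nor any descendant is in the conditioning set).
The empty set is therefore the unique smallest valid set.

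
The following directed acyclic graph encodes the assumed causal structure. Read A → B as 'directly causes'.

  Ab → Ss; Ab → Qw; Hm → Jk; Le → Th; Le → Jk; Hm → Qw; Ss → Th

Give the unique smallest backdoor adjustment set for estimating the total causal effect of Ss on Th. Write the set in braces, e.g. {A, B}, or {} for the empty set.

{}

Variables eligible for adjustment (non-descendants of Ss, excluding Ss and Th): {Ab, Hm, Jk, Le, Qw}.
Backdoor paths from Ss to Th:
  P1: Ss <- Ab -> Qw <- Hm -> Jk <- Le -> Th
Each backdoor path contains an unconditioned collider, so every path is already blocked with the empty conditioning set:
  P1: blocked at collider Qw (neither it nor any descendant is in the conditioning set).
The empty set is therefore the unique smallest valid set.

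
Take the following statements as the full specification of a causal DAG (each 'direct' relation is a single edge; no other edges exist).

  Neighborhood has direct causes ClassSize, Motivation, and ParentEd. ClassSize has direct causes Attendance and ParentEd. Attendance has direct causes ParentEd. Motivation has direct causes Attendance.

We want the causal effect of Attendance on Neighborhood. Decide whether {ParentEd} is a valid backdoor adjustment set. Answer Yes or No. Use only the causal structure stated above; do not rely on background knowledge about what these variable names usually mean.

Backdoor paths from Attendance to Neighborhood (paths whose first edge points into Attendance):
  P1: Attendance <- ParentEd -> ClassSize -> Neighborhood
  P2: Attendance <- ParentEd -> Neighborhood
Condition 1 (no descendant of Attendance in the set): holds — descendants of Attendance are {ClassSize, Motivation, Neighborhood}; none are in {ParentEd}.
Condition 2 (every backdoor path blocked by {ParentEd}):
  P1: blocked at fork node ParentEd ∈ conditioning set.
  P2: blocked at fork node ParentEd ∈ conditioning set.
{ParentEd} satisfies the backdoor criterion.

Yes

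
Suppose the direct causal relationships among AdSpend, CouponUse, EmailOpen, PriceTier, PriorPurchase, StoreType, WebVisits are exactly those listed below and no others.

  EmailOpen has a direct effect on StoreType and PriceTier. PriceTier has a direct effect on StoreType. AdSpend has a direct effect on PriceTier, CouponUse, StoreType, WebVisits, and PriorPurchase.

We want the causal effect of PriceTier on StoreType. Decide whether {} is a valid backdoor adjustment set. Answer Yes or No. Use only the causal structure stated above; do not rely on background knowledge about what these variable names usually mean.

Backdoor paths from PriceTier to StoreType (paths whose first edge points into PriceTier):
  P1: PriceTier <- EmailOpen -> StoreType
  P2: PriceTier <- AdSpend -> StoreType
Condition 1 (no descendant of PriceTier in the set): holds — descendants of PriceTier are {StoreType}; none are in {}.
Condition 2 (every backdoor path blocked by {}):
  P1: open — no interior node is in the conditioning set.
  P2: open — no interior node is in the conditioning set.
{} does not satisfy the backdoor criterion.

No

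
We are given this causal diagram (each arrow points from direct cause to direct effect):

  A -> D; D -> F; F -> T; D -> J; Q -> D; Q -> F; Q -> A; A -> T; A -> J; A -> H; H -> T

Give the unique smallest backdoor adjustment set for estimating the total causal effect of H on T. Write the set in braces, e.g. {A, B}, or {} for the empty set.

{A}

Variables eligible for adjustment (non-descendants of H, excluding H and T): {A, D, F, J, Q}.
Backdoor paths from H to T:
  P1: H <- A <- Q -> D -> F -> T
  P2: H <- A <- Q -> F -> T
  P3: H <- A -> D <- Q -> F -> T
  P4: H <- A -> D -> F -> T
  P5: H <- A -> T
  P6: H <- A -> J <- D <- Q -> F -> T
  P7: H <- A -> J <- D -> F -> T
The empty set is not sufficient: P1 (H <- A <- Q -> D -> F -> T) has no collider blocking it and no conditioned non-collider, so it is open.
Try {A}:
  P1: blocked at chain node A ∈ conditioning set.
  P2: blocked at chain node A ∈ conditioning set.
  P3: blocked at fork node A ∈ conditioning set.
  P4: blocked at fork node A ∈ conditioning set.
  P5: blocked at fork node A ∈ conditioning set.
  P6: blocked at fork node A ∈ conditioning set.
  P7: blocked at fork node A ∈ conditioning set.
{A} contains no descendant of H and blocks every backdoor path.
No other singleton works — e.g. {Q} leaves P4 open — so {A} is the unique smallest valid adjustment set.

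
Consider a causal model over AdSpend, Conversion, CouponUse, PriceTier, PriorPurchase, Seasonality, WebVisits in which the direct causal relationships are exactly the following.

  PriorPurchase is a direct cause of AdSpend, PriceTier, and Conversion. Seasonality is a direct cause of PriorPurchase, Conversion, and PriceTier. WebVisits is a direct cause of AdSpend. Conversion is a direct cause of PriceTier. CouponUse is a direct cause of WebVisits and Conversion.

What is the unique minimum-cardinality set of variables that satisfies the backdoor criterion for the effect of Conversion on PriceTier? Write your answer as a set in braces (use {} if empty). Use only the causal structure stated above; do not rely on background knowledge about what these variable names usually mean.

{PriorPurchase, Seasonality}

Variables eligible for adjustment (non-descendants of Conversion, excluding Conversion and PriceTier): {AdSpend, CouponUse, PriorPurchase, Seasonality, WebVisits}.
Backdoor paths from Conversion to PriceTier:
  P1: Conversion <- Seasonality -> PriorPurchase -> PriceTier
  P2: Conversion <- Seasonality -> PriceTier
  P3: Conversion <- PriorPurchase <- Seasonality -> PriceTier
  P4: Conversion <- PriorPurchase -> PriceTier
  P5: Conversion <- CouponUse -> WebVisits -> AdSpend <- PriorPurchase <- Seasonality -> PriceTier
  P6: Conversion <- CouponUse -> WebVisits -> AdSpend <- PriorPurchase -> PriceTier
The empty set is not sufficient: P1 (Conversion <- Seasonality -> PriorPurchase -> PriceTier) has no collider blocking it and no conditioned non-collider, so it is open.
Try {PriorPurchase, Seasonality}:
  P1: blocked at fork node Seasonality ∈ conditioning set.
  P2: blocked at fork node Seasonality ∈ conditioning set.
  P3: blocked at chain node PriorPurchase ∈ conditioning set.
  P4: blocked at fork node PriorPurchase ∈ conditioning set.
  P5: blocked at collider AdSpend (neither it nor any descendant is in the conditioning set).
  P6: blocked at collider AdSpend (neither it nor any descendant is in the conditioning set).
{PriorPurchase, Seasonality} contains no descendant of Conversion and blocks every backdoor path.
Every element of {PriorPurchase, Seasonality} is needed (dropping PriorPurchase leaves P4 open; dropping Seasonality leaves P2 open), so no proper subset is valid.
Among all size-2 subsets of the eligible variables, only {PriorPurchase, Seasonality} blocks every backdoor path, so it is the unique smallest valid adjustment set.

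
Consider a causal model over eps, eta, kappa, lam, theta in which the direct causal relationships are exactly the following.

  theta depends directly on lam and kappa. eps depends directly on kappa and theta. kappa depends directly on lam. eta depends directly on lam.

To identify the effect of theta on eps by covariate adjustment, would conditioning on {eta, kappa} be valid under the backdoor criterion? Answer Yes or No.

Yes

Backdoor paths from theta to eps (paths whose first edge points into theta):
  P1: theta <- lam -> kappa -> eps
  P2: theta <- kappa -> eps
Condition 1 (no descendant of theta in the set): holds — descendants of theta are {eps}; none are in {eta, kappa}.
Condition 2 (every backdoor path blocked by {eta, kappa}):
  P1: blocked at chain node kappa ∈ conditioning set.
  P2: blocked at fork node kappa ∈ conditioning set.
{eta, kappa} satisfies the backdoor criterion.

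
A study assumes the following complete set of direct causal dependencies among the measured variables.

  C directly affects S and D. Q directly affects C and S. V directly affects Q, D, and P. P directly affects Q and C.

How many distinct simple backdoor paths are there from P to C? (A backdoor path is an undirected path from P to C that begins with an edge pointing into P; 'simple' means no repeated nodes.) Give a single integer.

A backdoor path from P to C is any simple undirected path whose first edge points into P (i.e. leaves P via a parent).
Parents of P: {V}.
Enumerating:
  P1: P <- V -> Q -> C
  P2: P <- V -> Q -> S <- C
  P3: P <- V -> D <- C
That exhausts the simple backdoor paths. Count: 3.

3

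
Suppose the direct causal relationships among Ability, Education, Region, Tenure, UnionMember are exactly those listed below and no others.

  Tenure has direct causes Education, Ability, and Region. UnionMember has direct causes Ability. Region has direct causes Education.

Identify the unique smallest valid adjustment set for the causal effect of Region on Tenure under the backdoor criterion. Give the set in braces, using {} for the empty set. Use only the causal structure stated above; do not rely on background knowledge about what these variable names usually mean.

Variables eligible for adjustment (non-descendants of Region, excluding Region and Tenure): {Ability, Education, UnionMember}.
Backdoor paths from Region to Tenure:
  P1: Region <- Education -> Tenure
The empty set is not sufficient: P1 (Region <- Education -> Tenure) has no collider blocking it and no conditioned non-collider, so it is open.
Try {Education}:
  P1: blocked at fork node Education ∈ conditioning set.
{Education} contains no descendant of Region and blocks every backdoor path.
No other singleton works — e.g. {Ability} leaves P1 open — so {Education} is the unique smallest valid adjustment set.

{Education}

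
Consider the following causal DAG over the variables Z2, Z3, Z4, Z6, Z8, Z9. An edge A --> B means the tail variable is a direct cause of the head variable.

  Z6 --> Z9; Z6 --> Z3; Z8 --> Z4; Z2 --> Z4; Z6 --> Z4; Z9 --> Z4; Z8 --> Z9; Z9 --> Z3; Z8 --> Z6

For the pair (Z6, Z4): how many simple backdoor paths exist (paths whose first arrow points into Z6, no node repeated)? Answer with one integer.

2

A backdoor path from Z6 to Z4 is any simple undirected path whose first edge points into Z6 (i.e. leaves Z6 via a parent).
Parents of Z6: {Z8}.
Enumerating:
  P1: Z6 <- Z8 -> Z9 -> Z4
  P2: Z6 <- Z8 -> Z4
That exhausts the simple backdoor paths. Count: 2.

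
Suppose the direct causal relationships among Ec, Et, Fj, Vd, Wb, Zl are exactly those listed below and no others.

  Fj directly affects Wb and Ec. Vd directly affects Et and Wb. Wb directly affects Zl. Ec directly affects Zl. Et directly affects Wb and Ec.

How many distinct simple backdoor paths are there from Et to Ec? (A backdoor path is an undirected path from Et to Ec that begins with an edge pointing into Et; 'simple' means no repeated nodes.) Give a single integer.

A backdoor path from Et to Ec is any simple undirected path whose first edge points into Et (i.e. leaves Et via a parent).
Parents of Et: {Vd}.
Enumerating:
  P1: Et <- Vd -> Wb <- Fj -> Ec
  P2: Et <- Vd -> Wb -> Zl <- Ec
That exhausts the simple backdoor paths. Count: 2.

2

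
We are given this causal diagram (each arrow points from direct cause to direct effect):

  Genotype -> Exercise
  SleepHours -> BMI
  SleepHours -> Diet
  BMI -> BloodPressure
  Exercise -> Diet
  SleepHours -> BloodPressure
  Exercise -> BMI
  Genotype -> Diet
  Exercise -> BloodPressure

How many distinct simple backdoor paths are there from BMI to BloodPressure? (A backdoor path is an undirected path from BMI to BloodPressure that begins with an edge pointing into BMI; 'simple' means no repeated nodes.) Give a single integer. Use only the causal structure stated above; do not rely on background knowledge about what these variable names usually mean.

6

A backdoor path from BMI to BloodPressure is any simple undirected path whose first edge points into BMI (i.e. leaves BMI via a parent).
Parents of BMI: {Exercise, SleepHours}.
Enumerating:
  P1: BMI <- Exercise <- Genotype -> Diet <- SleepHours -> BloodPressure
  P2: BMI <- Exercise -> Diet <- SleepHours -> BloodPressure
  P3: BMI <- Exercise -> BloodPressure
  P4: BMI <- SleepHours -> Diet <- Genotype -> Exercise -> BloodPressure
  P5: BMI <- SleepHours -> Diet <- Exercise -> BloodPressure
  P6: BMI <- SleepHours -> BloodPressure
That exhausts the simple backdoor paths. Count: 6.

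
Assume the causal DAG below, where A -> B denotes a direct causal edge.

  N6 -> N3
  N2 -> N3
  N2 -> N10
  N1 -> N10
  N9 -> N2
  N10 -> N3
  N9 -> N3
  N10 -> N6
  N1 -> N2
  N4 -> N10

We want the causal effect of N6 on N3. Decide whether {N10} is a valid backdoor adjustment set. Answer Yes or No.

Yes

Backdoor paths from N6 to N3 (paths whose first edge points into N6):
  P1: N6 <- N10 <- N1 -> N2 <- N9 -> N3
  P2: N6 <- N10 <- N1 -> N2 -> N3
  P3: N6 <- N10 <- N2 <- N9 -> N3
  P4: N6 <- N10 <- N2 -> N3
  P5: N6 <- N10 -> N3
Condition 1 (no descendant of N6 in the set): holds — descendants of N6 are {N3}; none are in {N10}.
Condition 2 (every backdoor path blocked by {N10}):
  P1: blocked at chain node N10 ∈ conditioning set.
  P2: blocked at chain node N10 ∈ conditioning set.
  P3: blocked at chain node N10 ∈ conditioning set.
  P4: blocked at chain node N10 ∈ conditioning set.
  P5: blocked at fork node N10 ∈ conditioning set.
{N10} satisfies the backdoor criterion.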